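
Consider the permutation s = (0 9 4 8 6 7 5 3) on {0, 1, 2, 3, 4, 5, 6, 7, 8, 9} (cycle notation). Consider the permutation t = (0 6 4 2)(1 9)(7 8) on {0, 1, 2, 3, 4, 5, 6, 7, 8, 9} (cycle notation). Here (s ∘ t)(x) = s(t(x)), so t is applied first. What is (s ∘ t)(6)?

(s ∘ t)(6) = s(t(6)). t(6) = 4, then s(4) = 8. So (s ∘ t)(6) = 8.

8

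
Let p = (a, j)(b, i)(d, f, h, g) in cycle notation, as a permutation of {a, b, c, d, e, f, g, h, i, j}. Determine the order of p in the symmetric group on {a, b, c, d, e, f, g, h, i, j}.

4

The cycle type of p is (4, 2, 2, 1, 1).
The order is lcm(4, 2, 2) = 4.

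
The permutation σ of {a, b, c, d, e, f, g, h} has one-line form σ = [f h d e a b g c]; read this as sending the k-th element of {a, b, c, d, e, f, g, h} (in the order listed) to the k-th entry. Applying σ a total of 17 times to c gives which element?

Tracing c → d → … returns to c after 7 steps, so c lies in a 7-cycle (a f b h c d e).
On a 7-cycle, σ^7 is the identity, so σ^17 = σ^3 there (17 ≡ 3 mod 7).
Stepping 3 places around the cycle: c → d → e → a.

a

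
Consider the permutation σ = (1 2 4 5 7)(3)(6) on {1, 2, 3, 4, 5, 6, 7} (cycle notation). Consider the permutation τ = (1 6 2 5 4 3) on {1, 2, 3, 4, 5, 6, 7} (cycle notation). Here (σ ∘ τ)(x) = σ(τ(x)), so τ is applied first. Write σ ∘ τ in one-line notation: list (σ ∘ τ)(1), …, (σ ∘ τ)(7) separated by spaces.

(σ ∘ τ)(x) = σ(τ(x)). Computing each image: σ(τ(1)) = σ(6) = 6, σ(τ(2)) = σ(5) = 7, σ(τ(3)) = σ(1) = 2, σ(τ(4)) = σ(3) = 3, σ(τ(5)) = σ(4) = 5, σ(τ(6)) = σ(2) = 4, σ(τ(7)) = σ(7) = 1.
Hence σ ∘ τ = [6 7 2 3 5 4 1].

6 7 2 3 5 4 1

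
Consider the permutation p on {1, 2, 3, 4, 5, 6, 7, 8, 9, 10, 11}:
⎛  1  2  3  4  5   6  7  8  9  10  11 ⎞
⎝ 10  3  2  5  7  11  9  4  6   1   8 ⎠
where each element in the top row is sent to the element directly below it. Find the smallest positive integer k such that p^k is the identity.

14

Writing p as disjoint cycles, the cycle lengths are 7, 2, 2.
The order is lcm(7, 2, 2) = 14.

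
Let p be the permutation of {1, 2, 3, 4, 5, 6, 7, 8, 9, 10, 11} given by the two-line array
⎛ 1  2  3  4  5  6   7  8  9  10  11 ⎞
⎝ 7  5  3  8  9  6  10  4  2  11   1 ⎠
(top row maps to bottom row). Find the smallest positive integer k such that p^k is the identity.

12

Writing p as disjoint cycles, the cycle lengths are 4, 3, 2, 1, 1.
Since disjoint cycles commute, ord(p) = lcm(4, 3, 2) = 12.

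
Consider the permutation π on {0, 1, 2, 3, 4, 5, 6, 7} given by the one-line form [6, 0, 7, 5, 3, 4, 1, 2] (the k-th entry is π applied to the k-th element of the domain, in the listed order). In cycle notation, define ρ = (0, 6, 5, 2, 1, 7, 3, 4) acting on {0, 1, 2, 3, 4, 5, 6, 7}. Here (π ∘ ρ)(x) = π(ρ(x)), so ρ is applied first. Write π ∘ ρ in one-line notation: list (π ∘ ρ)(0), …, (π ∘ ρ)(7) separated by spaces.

1 2 0 3 6 7 4 5

(π ∘ ρ)(x) = π(ρ(x)). Computing each image: π(ρ(0)) = π(6) = 1, π(ρ(1)) = π(7) = 2, π(ρ(2)) = π(1) = 0, π(ρ(3)) = π(4) = 3, π(ρ(4)) = π(0) = 6, π(ρ(5)) = π(2) = 7, π(ρ(6)) = π(5) = 4, π(ρ(7)) = π(3) = 5.
Hence π ∘ ρ = [1 2 0 3 6 7 4 5].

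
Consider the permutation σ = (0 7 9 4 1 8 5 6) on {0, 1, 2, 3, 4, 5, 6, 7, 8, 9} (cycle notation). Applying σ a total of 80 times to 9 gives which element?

9 lies in the 8-cycle (0 7 9 4 1 8 5 6).
Since the cycle has length 8, σ^80 acts on it the same as σ^0 (80 mod 8 = 0).
So σ^80(9) = 9.

9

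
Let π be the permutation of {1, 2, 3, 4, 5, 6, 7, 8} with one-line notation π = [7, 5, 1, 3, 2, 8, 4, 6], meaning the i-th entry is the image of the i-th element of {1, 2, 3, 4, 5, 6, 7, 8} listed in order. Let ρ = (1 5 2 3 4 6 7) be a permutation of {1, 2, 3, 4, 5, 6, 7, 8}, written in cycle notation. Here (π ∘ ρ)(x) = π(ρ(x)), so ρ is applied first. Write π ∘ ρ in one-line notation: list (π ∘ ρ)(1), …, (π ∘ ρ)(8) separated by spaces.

2 1 3 8 5 4 7 6

(π ∘ ρ)(x) = π(ρ(x)). Computing each image: π(ρ(1)) = π(5) = 2, π(ρ(2)) = π(3) = 1, π(ρ(3)) = π(4) = 3, π(ρ(4)) = π(6) = 8, π(ρ(5)) = π(2) = 5, π(ρ(6)) = π(7) = 4, π(ρ(7)) = π(1) = 7, π(ρ(8)) = π(8) = 6.
Hence π ∘ ρ = [2 1 3 8 5 4 7 6].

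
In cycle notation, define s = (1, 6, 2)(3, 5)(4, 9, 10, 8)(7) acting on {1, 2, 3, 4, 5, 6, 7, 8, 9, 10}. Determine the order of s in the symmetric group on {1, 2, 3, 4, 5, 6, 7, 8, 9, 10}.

The cycle type of s is (4, 3, 2, 1).
The order of s is the least common multiple of its cycle lengths: lcm(4, 3, 2) = 12.

12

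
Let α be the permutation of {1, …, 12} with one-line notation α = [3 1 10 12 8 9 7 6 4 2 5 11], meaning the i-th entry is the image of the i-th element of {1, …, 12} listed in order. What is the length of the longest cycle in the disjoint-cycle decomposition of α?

7

Decomposing into disjoint cycles gives (1 3 10 2)(4 12 11 5 8 6 9); the longest has length 7.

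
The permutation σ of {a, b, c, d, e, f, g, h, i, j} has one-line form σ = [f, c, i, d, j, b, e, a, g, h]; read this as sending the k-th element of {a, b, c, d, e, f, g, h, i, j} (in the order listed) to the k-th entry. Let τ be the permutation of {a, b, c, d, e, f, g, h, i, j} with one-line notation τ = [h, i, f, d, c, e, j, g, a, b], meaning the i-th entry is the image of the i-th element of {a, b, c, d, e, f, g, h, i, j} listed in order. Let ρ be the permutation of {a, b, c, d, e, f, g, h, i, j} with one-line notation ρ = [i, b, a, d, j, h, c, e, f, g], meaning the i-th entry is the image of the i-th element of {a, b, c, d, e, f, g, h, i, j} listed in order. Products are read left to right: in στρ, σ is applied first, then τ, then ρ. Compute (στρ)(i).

g

Chase i: σ(i) = g; τ(g) = j; ρ(j) = g. Hence (στρ)(i) = g.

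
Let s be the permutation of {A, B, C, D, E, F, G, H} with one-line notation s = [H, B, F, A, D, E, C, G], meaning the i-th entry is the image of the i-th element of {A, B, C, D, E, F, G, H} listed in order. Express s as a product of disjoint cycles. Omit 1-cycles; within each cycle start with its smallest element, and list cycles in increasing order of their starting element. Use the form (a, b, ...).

(A, H, G, C, F, E, D)

Iterating s from A gives A → H → G → C → F → E → D → A; that is the 7-cycle (A, H, G, C, F, E, D).
Repeating from the next unused element and collecting all non-trivial cycles gives (A, H, G, C, F, E, D).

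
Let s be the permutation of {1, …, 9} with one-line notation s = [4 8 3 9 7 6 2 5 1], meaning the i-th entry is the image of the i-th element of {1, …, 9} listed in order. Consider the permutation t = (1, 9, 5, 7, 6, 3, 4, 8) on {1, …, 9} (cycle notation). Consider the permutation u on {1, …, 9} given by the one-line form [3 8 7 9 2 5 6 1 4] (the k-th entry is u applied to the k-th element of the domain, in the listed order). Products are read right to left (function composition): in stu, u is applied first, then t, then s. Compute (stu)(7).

Chase 7: u(7) = 6; t(6) = 3; s(3) = 3. Hence (stu)(7) = 3.

3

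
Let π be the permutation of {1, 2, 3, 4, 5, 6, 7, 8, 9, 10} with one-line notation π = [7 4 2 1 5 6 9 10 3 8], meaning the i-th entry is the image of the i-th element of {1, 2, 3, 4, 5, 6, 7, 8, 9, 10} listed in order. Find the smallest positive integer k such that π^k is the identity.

Decomposing into disjoint cycles gives cycle lengths 6, 2, 1, 1.
The order of π is the least common multiple of its cycle lengths: lcm(6, 2) = 6.

6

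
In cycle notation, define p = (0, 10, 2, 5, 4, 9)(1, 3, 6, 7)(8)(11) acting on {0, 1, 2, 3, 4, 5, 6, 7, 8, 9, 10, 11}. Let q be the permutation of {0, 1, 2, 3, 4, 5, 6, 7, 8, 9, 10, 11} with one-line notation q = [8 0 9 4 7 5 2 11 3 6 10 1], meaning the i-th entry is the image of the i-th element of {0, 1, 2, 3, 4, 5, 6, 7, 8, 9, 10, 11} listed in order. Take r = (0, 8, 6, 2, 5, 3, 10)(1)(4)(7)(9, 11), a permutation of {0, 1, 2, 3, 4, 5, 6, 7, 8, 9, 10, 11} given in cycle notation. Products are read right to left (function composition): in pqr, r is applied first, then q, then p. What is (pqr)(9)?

3

Apply the permutations in order: r(9) = 11, then q(11) = 1, then p(1) = 3. So (pqr)(9) = 3.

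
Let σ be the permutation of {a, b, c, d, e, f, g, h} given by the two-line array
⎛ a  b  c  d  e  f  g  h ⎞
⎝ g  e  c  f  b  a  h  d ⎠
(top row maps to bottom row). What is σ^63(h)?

a

Tracing h → d → … returns to h after 5 steps, so h lies in a 5-cycle (a, g, h, d, f).
Powers repeat with period 5 on this cycle, and 63 mod 5 = 3, so σ^63(h) = σ^3(h).
Stepping 3 places around the cycle: h → d → f → a.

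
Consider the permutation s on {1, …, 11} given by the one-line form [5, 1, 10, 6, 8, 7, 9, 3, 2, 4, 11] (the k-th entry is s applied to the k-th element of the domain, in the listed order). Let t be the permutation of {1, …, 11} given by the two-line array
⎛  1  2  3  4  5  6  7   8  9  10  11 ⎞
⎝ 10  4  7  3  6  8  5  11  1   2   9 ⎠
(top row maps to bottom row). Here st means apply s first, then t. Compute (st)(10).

3

(st)(10) = t(s(10)). s(10) = 4, then t(4) = 3. So (st)(10) = 3.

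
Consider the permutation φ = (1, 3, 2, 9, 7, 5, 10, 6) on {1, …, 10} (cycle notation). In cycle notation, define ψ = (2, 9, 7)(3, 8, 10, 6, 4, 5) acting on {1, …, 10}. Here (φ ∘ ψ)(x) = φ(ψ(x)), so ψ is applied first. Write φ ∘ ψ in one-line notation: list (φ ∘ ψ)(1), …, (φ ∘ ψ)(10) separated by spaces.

Chase each element through ψ then φ: 1 → 1 → 3; 2 → 9 → 7; 3 → 8 → 8; 4 → 5 → 10; 5 → 3 → 2; 6 → 4 → 4; 7 → 2 → 9; 8 → 10 → 6; 9 → 7 → 5; 10 → 6 → 1.
Collecting the images, φ ∘ ψ = [3 7 8 10 2 4 9 6 5 1].

3 7 8 10 2 4 9 6 5 1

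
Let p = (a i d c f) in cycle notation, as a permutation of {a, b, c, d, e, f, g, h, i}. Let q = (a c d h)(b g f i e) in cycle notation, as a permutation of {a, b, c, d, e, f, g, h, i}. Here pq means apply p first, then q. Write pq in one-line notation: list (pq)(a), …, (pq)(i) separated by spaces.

(pq)(x) = q(p(x)). Computing each image: q(p(a)) = q(i) = e, q(p(b)) = q(b) = g, q(p(c)) = q(f) = i, q(p(d)) = q(c) = d, q(p(e)) = q(e) = b, q(p(f)) = q(a) = c, q(p(g)) = q(g) = f, q(p(h)) = q(h) = a, q(p(i)) = q(d) = h.
Hence pq = [e g i d b c f a h].

e g i d b c f a h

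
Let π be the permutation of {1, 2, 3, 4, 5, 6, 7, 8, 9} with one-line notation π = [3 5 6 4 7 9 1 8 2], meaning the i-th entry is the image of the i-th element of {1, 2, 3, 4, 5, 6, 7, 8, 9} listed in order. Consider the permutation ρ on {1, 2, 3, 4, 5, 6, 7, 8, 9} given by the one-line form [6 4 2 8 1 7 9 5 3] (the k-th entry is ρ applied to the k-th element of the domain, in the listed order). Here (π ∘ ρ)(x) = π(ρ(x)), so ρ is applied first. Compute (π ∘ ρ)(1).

(π ∘ ρ)(1) = π(ρ(1)). ρ(1) = 6, then π(6) = 9. So (π ∘ ρ)(1) = 9.

9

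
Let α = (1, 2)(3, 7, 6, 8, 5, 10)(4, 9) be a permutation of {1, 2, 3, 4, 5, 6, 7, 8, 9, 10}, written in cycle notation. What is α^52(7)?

10

7 lies in the 6-cycle (3, 7, 6, 8, 5, 10).
Since the cycle has length 6, α^52 acts on it the same as α^4 (52 mod 6 = 4).
Advancing 4 steps from 7: 7 → 6 → 8 → 5 → 10.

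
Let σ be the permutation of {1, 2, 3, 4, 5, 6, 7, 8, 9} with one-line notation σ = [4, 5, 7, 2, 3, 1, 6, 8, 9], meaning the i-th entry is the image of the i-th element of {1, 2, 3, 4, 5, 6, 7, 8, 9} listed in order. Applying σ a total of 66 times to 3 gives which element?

Tracing 3 → 7 → … returns to 3 after 7 steps, so 3 lies in a 7-cycle (1 4 2 5 3 7 6).
On a 7-cycle, σ^7 is the identity, so σ^66 = σ^3 there (66 ≡ 3 mod 7).
Stepping 3 places around the cycle: 3 → 7 → 6 → 1.

1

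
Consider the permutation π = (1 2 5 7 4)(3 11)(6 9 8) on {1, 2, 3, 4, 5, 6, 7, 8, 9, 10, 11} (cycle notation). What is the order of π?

30

The cycle type of π is (5, 3, 2, 1).
Since disjoint cycles commute, ord(π) = lcm(5, 3, 2) = 30.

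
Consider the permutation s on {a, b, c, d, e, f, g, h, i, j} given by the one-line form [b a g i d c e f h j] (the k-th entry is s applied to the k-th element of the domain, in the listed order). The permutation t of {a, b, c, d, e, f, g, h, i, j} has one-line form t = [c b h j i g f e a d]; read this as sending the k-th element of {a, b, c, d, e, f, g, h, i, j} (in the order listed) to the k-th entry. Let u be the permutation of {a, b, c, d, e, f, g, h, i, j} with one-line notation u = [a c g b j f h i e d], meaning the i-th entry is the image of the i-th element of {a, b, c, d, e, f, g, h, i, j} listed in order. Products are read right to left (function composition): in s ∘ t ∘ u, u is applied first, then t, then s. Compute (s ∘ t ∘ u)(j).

j

Apply the permutations in order: u(j) = d, then t(d) = j, then s(j) = j. So (s ∘ t ∘ u)(j) = j.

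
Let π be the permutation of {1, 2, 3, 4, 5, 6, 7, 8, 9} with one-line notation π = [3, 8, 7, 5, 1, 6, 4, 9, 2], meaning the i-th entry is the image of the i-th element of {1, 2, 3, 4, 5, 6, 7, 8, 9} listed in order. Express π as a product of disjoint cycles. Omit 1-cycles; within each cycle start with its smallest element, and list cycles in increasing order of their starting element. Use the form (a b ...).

Start at 1 and follow images: 1 → 3 → 7 → 4 → 5 → 1, giving the cycle (1 3 7 4 5).
Continuing from each remaining unvisited element yields (1 3 7 4 5)(2 8 9).

(1 3 7 4 5)(2 8 9)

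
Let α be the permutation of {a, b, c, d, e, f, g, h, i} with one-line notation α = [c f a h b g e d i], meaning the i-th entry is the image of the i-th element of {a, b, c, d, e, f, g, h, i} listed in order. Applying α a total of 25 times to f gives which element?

Tracing f → g → … returns to f after 4 steps, so f lies in a 4-cycle (b f g e).
Since the cycle has length 4, α^25 acts on it the same as α^1 (25 mod 4 = 1).
Stepping 1 place around the cycle: f → g.

g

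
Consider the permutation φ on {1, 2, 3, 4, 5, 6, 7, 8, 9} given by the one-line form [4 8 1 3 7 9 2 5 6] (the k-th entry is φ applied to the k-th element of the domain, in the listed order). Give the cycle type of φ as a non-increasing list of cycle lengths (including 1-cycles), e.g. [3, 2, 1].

[4, 3, 2]

The disjoint cycles are (1, 4, 3)(2, 8, 5, 7)(6, 9), with lengths 4, 3, 2 in non-increasing order.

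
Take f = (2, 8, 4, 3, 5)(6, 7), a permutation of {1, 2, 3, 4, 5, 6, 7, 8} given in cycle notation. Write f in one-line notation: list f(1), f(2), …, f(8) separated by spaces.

1 8 5 3 2 7 6 4

Each element maps to the next entry in its cycle (wrapping to the front): 1→1, 2→8, 3→5, 4→3, 5→2, 6→7, 7→6, 8→4.
Listing these in domain order gives 1 8 5 3 2 7 6 4.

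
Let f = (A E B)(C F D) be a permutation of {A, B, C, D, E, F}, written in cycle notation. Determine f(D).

Within (C F D), D ↦ C.

C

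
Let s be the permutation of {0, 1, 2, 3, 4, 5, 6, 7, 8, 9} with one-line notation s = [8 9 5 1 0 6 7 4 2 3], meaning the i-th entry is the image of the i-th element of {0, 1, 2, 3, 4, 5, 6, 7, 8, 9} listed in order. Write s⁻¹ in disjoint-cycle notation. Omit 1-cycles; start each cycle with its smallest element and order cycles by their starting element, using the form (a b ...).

(0 4 7 6 5 2 8)(1 3 9)

The cycle decomposition of s is (0 8 2 5 6 7 4)(1 9 3).
The inverse reverses every cycle; in canonical form, s⁻¹ = (0 4 7 6 5 2 8)(1 3 9).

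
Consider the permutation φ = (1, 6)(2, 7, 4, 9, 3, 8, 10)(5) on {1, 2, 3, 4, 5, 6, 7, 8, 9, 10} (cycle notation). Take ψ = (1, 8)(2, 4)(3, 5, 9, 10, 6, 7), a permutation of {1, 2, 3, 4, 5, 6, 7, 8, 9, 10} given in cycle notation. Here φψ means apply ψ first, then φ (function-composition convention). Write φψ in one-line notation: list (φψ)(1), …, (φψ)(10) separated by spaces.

10 9 5 7 3 4 8 6 2 1

(φψ)(x) = φ(ψ(x)). Computing each image: φ(ψ(1)) = φ(8) = 10, φ(ψ(2)) = φ(4) = 9, φ(ψ(3)) = φ(5) = 5, φ(ψ(4)) = φ(2) = 7, φ(ψ(5)) = φ(9) = 3, φ(ψ(6)) = φ(7) = 4, φ(ψ(7)) = φ(3) = 8, φ(ψ(8)) = φ(1) = 6, φ(ψ(9)) = φ(10) = 2, φ(ψ(10)) = φ(6) = 1.
Hence φψ = [10 9 5 7 3 4 8 6 2 1].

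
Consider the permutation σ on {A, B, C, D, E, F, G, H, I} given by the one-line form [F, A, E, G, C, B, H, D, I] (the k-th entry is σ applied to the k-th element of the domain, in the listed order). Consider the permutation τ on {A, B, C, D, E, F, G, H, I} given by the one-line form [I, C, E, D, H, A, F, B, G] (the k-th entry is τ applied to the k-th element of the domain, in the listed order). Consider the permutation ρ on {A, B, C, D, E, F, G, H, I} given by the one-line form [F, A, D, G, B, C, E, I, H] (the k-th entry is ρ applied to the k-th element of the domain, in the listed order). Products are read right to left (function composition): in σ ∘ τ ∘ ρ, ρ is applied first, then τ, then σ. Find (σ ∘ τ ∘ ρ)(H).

Chase H: ρ(H) = I; τ(I) = G; σ(G) = H. Hence (σ ∘ τ ∘ ρ)(H) = H.

H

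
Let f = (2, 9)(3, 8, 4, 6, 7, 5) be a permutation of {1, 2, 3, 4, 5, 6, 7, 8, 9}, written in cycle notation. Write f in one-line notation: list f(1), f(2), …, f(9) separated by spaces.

1 9 8 6 3 7 5 4 2

Reading each image from the cycles: 1→1, 2→9, 3→8, 4→6, 5→3, 6→7, 7→5, 8→4, 9→2.
So the one-line form is 1 9 8 6 3 7 5 4 2.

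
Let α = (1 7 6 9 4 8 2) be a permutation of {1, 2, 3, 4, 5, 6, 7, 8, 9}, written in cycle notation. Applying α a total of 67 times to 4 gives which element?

4 lies in the 7-cycle (1 7 6 9 4 8 2).
Powers repeat with period 7 on this cycle, and 67 mod 7 = 4, so α^67(4) = α^4(4).
Advancing 4 steps from 4: 4 → 8 → 2 → 1 → 7.

7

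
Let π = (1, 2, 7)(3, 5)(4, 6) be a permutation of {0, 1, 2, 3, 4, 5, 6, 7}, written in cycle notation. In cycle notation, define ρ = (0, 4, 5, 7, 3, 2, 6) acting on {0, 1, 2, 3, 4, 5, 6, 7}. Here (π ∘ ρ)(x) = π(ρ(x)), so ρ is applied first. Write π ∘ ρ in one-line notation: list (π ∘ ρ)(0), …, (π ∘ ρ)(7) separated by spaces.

Chase each element through ρ then π: 0 → 4 → 6; 1 → 1 → 2; 2 → 6 → 4; 3 → 2 → 7; 4 → 5 → 3; 5 → 7 → 1; 6 → 0 → 0; 7 → 3 → 5.
Collecting the images, π ∘ ρ = [6 2 4 7 3 1 0 5].

6 2 4 7 3 1 0 5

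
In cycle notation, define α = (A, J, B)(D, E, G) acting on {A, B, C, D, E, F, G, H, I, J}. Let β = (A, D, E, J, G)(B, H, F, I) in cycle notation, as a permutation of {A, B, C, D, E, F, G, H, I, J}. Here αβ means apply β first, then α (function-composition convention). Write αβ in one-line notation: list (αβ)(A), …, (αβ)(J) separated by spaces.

(αβ)(x) = α(β(x)). Computing each image: α(β(A)) = α(D) = E, α(β(B)) = α(H) = H, α(β(C)) = α(C) = C, α(β(D)) = α(E) = G, α(β(E)) = α(J) = B, α(β(F)) = α(I) = I, α(β(G)) = α(A) = J, α(β(H)) = α(F) = F, α(β(I)) = α(B) = A, α(β(J)) = α(G) = D.
Hence αβ = [E H C G B I J F A D].

E H C G B I J F A D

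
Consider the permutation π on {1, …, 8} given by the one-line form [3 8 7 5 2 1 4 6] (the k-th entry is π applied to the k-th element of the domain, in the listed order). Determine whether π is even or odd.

odd

In disjoint-cycle form the cycle lengths are 8.
A cycle of length ℓ contributes ℓ−1 transpositions, so π is a product of 7 transpositions — odd.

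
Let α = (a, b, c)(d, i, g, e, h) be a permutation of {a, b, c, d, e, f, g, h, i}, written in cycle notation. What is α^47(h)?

h lies in the 5-cycle (d, i, g, e, h).
On a 5-cycle, α^5 is the identity, so α^47 = α^2 there (47 ≡ 2 mod 5).
Advancing 2 steps from h: h → d → i.

i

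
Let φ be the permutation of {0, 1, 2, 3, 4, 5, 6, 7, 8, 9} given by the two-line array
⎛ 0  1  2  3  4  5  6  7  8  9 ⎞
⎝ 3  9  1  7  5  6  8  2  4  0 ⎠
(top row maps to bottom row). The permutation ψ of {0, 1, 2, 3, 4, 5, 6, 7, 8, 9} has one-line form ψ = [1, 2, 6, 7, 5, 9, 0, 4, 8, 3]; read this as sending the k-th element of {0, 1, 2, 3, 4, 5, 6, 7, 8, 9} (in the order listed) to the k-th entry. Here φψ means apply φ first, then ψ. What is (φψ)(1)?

3

First apply φ: φ(1) = 9, then ψ(9) = 3. Thus (φψ)(1) = 3.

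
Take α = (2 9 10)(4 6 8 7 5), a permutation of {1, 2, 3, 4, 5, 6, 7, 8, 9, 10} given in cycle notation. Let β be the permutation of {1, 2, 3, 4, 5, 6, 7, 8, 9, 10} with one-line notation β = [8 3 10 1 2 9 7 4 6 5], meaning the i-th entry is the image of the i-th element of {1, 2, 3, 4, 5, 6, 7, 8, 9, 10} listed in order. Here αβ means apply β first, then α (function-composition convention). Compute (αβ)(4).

1

First apply β: β(4) = 1, then α(1) = 1. Thus (αβ)(4) = 1.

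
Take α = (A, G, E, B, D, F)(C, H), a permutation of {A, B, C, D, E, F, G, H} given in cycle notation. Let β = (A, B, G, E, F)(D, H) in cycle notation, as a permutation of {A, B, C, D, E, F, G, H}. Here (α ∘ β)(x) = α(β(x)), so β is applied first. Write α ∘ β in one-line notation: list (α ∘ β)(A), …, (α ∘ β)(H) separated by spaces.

Chase each element through β then α: A → B → D; B → G → E; C → C → H; D → H → C; E → F → A; F → A → G; G → E → B; H → D → F.
Collecting the images, α ∘ β = [D E H C A G B F].

D E H C A G B F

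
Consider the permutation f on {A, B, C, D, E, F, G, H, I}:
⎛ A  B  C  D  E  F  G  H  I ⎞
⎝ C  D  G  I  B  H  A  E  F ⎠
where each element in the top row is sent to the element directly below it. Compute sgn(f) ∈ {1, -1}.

-1

In disjoint-cycle form the cycle lengths are 6, 3.
A cycle is odd iff its length is even; f has 1 even-length cycle, so sgn(f) = (−1)^1 and f is odd.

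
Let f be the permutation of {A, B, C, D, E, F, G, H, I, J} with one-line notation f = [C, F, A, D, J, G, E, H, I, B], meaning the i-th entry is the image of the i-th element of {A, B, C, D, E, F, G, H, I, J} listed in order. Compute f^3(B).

E

Tracing B → F → … returns to B after 5 steps, so B lies in a 5-cycle (B, F, G, E, J).
Stepping 3 places around the cycle: B → F → G → E.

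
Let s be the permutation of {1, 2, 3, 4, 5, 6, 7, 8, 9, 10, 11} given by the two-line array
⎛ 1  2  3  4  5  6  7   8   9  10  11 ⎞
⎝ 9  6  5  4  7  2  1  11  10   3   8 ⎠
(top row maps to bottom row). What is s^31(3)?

Tracing 3 → 5 → … returns to 3 after 6 steps, so 3 lies in a 6-cycle (1 9 10 3 5 7).
On a 6-cycle, s^6 is the identity, so s^31 = s^1 there (31 ≡ 1 mod 6).
Stepping 1 place around the cycle: 3 → 5.

5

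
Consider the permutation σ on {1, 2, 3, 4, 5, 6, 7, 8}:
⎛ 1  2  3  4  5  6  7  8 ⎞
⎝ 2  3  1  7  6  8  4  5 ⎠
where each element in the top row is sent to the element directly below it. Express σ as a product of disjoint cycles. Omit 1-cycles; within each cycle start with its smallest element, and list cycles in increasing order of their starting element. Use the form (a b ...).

Iterating σ from 1 gives 1 → 2 → 3 → 1; that is the 3-cycle (1 2 3).
Repeating from the next unused element and collecting all non-trivial cycles gives (1 2 3)(4 7)(5 6 8).

(1 2 3)(4 7)(5 6 8)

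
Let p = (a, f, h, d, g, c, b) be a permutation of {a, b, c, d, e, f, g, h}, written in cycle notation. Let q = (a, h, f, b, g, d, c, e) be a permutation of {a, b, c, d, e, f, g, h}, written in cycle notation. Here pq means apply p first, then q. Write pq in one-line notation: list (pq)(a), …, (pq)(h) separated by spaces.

(pq)(x) = q(p(x)). Computing each image: q(p(a)) = q(f) = b, q(p(b)) = q(a) = h, q(p(c)) = q(b) = g, q(p(d)) = q(g) = d, q(p(e)) = q(e) = a, q(p(f)) = q(h) = f, q(p(g)) = q(c) = e, q(p(h)) = q(d) = c.
Hence pq = [b h g d a f e c].

b h g d a f e c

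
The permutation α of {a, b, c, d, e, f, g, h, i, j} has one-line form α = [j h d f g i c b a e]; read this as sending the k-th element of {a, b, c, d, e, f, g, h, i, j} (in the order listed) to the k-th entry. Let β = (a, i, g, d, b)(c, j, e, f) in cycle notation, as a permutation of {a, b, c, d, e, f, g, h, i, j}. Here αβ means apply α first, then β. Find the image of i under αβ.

i

First apply α: α(i) = a, then β(a) = i. Thus (αβ)(i) = i.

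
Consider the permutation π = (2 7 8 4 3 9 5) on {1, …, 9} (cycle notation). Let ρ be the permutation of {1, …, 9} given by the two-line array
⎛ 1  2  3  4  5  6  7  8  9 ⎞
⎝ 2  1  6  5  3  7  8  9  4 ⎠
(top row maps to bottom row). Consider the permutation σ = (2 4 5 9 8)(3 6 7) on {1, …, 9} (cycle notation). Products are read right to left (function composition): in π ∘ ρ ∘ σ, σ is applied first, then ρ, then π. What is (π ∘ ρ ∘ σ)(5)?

(π ∘ ρ ∘ σ)(5) = π(ρ(σ(5))). σ(5) = 9, then ρ(9) = 4, then π(4) = 3, so the result is 3.

3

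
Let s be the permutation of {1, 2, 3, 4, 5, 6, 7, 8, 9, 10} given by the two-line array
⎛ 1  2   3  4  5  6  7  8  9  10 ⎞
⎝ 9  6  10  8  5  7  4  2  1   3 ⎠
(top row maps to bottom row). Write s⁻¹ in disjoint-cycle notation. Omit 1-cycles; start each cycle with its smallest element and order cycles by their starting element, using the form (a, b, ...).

The cycle decomposition of s is (1, 9)(2, 6, 7, 4, 8)(3, 10).
The inverse reverses every cycle; in canonical form, s⁻¹ = (1, 9)(2, 8, 4, 7, 6)(3, 10).

(1, 9)(2, 8, 4, 7, 6)(3, 10)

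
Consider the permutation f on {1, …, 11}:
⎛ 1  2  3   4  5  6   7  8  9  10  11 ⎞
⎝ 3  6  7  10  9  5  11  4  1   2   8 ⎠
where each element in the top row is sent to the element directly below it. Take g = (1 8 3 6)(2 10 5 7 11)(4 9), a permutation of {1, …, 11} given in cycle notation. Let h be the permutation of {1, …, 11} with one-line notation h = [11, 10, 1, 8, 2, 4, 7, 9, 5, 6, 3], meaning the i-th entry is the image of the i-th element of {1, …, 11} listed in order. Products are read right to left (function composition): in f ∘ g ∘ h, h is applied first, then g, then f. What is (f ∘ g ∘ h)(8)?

Apply the permutations in order: h(8) = 9, then g(9) = 4, then f(4) = 10. So (f ∘ g ∘ h)(8) = 10.

10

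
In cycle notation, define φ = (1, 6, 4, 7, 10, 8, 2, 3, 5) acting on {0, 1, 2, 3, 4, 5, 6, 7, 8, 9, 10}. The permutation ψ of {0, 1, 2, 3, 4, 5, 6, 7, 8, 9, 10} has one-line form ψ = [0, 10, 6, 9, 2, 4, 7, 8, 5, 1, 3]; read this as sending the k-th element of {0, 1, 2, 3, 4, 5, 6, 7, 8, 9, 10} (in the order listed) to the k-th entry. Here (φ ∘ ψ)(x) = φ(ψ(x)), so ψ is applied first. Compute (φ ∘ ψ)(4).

(φ ∘ ψ)(4) = φ(ψ(4)). ψ(4) = 2, then φ(2) = 3. So (φ ∘ ψ)(4) = 3.

3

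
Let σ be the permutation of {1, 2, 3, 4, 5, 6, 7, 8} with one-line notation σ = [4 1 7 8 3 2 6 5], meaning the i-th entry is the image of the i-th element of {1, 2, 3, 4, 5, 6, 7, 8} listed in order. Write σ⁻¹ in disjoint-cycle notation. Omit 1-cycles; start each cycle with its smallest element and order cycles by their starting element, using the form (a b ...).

The cycle decomposition of σ is (1 4 8 5 3 7 6 2).
The inverse reverses every cycle; in canonical form, σ⁻¹ = (1 2 6 7 3 5 8 4).

(1 2 6 7 3 5 8 4)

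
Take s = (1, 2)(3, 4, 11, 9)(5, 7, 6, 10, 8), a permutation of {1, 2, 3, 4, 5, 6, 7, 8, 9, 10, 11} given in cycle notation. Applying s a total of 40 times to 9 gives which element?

9 lies in the 4-cycle (3, 4, 11, 9).
On a 4-cycle, s^4 is the identity, so s^40 = s^0 there (40 ≡ 0 mod 4).
So s^40(9) = 9.

9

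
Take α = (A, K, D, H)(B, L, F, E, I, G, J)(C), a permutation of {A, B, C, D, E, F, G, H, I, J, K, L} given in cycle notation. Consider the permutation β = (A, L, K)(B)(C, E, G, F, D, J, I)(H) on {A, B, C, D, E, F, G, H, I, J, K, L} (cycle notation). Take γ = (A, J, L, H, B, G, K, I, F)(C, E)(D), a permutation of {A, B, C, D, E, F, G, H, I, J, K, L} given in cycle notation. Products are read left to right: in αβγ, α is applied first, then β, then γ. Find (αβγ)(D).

B

Apply the permutations in order: α(D) = H, then β(H) = H, then γ(H) = B. So (αβγ)(D) = B.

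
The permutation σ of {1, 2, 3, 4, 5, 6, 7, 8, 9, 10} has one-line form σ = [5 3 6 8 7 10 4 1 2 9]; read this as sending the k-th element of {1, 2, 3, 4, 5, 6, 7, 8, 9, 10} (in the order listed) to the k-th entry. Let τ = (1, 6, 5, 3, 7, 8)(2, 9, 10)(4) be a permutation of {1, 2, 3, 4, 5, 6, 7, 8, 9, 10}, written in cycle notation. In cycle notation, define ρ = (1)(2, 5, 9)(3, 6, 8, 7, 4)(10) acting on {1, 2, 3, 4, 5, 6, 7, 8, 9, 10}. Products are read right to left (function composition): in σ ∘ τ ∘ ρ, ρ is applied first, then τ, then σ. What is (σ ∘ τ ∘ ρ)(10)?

3

Chase 10: ρ(10) = 10; τ(10) = 2; σ(2) = 3. Hence (σ ∘ τ ∘ ρ)(10) = 3.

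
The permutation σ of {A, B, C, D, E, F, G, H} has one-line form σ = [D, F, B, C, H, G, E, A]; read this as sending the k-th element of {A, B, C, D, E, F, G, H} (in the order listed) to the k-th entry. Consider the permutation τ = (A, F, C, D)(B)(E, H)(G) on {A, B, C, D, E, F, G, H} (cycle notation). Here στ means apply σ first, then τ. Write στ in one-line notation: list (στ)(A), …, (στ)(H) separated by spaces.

Chase each element through σ then τ: A → D → A; B → F → C; C → B → B; D → C → D; E → H → E; F → G → G; G → E → H; H → A → F.
Collecting the images, στ = [A C B D E G H F].

A C B D E G H F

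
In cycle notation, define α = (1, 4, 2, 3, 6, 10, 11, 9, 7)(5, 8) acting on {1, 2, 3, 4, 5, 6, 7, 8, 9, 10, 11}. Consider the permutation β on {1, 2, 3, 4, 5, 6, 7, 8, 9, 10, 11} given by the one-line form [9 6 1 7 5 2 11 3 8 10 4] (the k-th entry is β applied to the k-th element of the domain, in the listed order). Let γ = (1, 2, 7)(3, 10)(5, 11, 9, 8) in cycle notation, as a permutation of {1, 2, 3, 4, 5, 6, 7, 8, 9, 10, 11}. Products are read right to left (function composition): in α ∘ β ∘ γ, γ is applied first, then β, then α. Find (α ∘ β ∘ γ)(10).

4

(α ∘ β ∘ γ)(10) = α(β(γ(10))). γ(10) = 3, then β(3) = 1, then α(1) = 4, so the result is 4.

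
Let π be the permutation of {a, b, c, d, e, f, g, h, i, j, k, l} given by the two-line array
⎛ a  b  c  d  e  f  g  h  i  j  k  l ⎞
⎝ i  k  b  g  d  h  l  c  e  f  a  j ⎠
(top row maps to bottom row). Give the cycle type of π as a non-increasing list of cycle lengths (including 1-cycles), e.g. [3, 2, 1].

The disjoint cycles are (a i e d g l j f h c b k), with lengths 12 in non-increasing order.

[12]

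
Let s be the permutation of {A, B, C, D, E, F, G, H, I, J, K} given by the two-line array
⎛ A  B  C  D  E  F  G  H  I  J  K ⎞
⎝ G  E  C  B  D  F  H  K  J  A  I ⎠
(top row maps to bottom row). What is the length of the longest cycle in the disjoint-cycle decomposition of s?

6

Decomposing into disjoint cycles gives (A G H K I J)(B E D); the longest has length 6.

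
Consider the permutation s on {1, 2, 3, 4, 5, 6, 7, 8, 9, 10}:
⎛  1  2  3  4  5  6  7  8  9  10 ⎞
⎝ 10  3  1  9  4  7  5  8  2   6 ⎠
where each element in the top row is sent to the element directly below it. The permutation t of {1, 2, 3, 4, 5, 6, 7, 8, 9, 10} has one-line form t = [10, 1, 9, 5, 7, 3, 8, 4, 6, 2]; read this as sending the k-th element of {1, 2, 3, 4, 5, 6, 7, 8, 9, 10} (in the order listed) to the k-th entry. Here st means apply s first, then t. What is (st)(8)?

First apply s: s(8) = 8, then t(8) = 4. Thus (st)(8) = 4.

4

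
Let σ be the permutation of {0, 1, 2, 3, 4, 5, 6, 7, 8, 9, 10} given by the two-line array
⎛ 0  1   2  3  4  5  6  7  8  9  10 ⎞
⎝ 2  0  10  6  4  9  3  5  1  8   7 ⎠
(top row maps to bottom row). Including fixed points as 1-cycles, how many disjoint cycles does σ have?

The cycle decomposition is (0, 2, 10, 7, 5, 9, 8, 1)(3, 6)(4), which has 3 cycles (counting 1-cycles).

3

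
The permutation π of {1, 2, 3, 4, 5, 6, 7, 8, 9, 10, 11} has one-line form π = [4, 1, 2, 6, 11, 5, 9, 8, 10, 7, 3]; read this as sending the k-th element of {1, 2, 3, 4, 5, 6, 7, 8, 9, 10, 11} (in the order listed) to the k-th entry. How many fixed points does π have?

The fixed points (elements with π(x) = x) are {8}, so there is 1.

1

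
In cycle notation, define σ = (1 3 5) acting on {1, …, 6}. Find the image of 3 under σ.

Within (1 3 5), 3 ↦ 5.

5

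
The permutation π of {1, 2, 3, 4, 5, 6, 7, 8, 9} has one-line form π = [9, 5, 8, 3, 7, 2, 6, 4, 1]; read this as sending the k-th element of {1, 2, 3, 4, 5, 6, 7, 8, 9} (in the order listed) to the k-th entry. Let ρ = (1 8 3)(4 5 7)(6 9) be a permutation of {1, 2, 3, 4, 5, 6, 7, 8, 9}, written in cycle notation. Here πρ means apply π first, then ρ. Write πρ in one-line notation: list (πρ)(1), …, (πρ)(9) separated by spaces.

6 7 3 1 4 2 9 5 8

Chase each element through π then ρ: 1 → 9 → 6; 2 → 5 → 7; 3 → 8 → 3; 4 → 3 → 1; 5 → 7 → 4; 6 → 2 → 2; 7 → 6 → 9; 8 → 4 → 5; 9 → 1 → 8.
Collecting the images, πρ = [6 7 3 1 4 2 9 5 8].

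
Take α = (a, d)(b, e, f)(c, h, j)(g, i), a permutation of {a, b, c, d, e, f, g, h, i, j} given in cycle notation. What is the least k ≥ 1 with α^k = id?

6

The disjoint cycles have lengths 3, 3, 2, 2.
Since disjoint cycles commute, ord(α) = lcm(3, 3, 2, 2) = 6.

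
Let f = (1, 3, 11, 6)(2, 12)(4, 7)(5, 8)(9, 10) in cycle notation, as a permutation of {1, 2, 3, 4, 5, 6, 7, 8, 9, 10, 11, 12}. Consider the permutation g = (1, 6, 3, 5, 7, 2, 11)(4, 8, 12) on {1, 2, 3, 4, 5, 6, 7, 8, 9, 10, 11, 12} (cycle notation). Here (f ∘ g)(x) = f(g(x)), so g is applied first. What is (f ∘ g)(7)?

12

First apply g: g(7) = 2, then f(2) = 12. Thus (f ∘ g)(7) = 12.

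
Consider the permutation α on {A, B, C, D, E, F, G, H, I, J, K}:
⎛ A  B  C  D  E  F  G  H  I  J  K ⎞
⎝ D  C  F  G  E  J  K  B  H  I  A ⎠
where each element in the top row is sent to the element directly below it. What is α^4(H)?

J

Tracing H → B → … returns to H after 6 steps, so H lies in a 6-cycle (B C F J I H).
Advancing 4 steps from H: H → B → C → F → J.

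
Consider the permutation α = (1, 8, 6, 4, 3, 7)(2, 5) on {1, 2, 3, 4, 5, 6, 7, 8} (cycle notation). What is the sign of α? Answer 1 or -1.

The cycle lengths are 6, 2.
A cycle is odd iff its length is even; α has 2 even-length cycles, so sgn(α) = (−1)^2 and α is even.

1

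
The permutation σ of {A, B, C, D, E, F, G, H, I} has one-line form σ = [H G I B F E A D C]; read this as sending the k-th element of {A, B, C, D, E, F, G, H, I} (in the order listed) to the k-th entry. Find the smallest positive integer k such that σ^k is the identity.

Writing σ as disjoint cycles, the cycle lengths are 5, 2, 2.
Since disjoint cycles commute, ord(σ) = lcm(5, 2, 2) = 10.

10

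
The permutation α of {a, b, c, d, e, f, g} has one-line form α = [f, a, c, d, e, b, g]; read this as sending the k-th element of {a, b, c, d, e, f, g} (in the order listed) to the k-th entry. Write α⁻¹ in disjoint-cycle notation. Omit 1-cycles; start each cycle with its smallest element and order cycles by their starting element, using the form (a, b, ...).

First write α in disjoint cycles: (a, f, b).
Reversing each cycle (and rotating so the smallest element leads) gives α⁻¹ = (a, b, f).

(a, b, f)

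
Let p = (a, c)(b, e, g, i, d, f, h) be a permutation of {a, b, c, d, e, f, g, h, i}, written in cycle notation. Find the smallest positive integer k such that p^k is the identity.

The disjoint cycles have lengths 7, 2.
The order of p is the least common multiple of its cycle lengths: lcm(7, 2) = 14.

14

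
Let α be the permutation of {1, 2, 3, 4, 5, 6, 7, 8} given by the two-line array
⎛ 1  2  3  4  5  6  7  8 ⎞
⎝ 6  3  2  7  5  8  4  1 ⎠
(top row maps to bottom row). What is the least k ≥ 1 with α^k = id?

6

Decomposing into disjoint cycles gives cycle lengths 3, 2, 2, 1.
Since disjoint cycles commute, ord(α) = lcm(3, 2, 2) = 6.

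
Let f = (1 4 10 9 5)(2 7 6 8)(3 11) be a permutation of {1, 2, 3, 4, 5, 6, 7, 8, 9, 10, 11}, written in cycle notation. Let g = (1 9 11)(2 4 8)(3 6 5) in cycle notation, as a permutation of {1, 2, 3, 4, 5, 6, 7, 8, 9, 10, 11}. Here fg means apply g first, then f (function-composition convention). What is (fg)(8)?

First apply g: g(8) = 2, then f(2) = 7. Thus (fg)(8) = 7.

7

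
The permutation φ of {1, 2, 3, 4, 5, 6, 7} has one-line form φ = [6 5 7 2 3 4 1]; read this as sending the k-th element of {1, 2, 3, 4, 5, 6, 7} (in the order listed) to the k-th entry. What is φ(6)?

4

6 is element number 6 of the domain, and entry number 6 of the one-line form is 4, so φ(6) = 4.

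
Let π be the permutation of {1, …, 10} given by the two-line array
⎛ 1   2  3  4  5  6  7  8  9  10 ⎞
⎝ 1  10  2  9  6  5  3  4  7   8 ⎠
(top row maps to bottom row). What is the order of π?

14

The disjoint-cycle form of π has cycle lengths 7, 2, 1.
The order is lcm(7, 2) = 14.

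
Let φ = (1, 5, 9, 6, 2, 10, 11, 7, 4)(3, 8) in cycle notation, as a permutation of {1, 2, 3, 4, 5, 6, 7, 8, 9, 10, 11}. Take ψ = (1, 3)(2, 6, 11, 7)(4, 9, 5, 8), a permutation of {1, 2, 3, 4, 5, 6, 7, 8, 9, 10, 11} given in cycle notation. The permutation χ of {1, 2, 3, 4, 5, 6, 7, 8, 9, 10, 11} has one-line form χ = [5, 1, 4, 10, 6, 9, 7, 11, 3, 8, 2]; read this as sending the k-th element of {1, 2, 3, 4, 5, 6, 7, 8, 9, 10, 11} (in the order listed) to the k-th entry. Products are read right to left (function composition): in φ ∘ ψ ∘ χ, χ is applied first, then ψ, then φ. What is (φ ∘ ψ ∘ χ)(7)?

10

Chase 7: χ(7) = 7; ψ(7) = 2; φ(2) = 10. Hence (φ ∘ ψ ∘ χ)(7) = 10.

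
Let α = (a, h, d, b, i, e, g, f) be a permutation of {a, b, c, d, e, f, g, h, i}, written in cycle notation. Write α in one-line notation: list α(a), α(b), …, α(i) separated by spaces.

Reading each image from the cycles: a↦h, b↦i, c↦c, d↦b, e↦g, f↦a, g↦f, h↦d, i↦e.
Listing these in domain order gives h i c b g a f d e.

h i c b g a f d e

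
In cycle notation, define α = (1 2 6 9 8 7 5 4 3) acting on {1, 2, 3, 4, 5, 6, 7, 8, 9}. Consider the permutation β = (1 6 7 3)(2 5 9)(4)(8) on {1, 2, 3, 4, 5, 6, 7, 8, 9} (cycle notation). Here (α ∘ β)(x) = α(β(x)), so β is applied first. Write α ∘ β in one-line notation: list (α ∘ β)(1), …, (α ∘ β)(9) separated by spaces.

(α ∘ β)(x) = α(β(x)). Computing each image: α(β(1)) = α(6) = 9, α(β(2)) = α(5) = 4, α(β(3)) = α(1) = 2, α(β(4)) = α(4) = 3, α(β(5)) = α(9) = 8, α(β(6)) = α(7) = 5, α(β(7)) = α(3) = 1, α(β(8)) = α(8) = 7, α(β(9)) = α(2) = 6.
Hence α ∘ β = [9 4 2 3 8 5 1 7 6].

9 4 2 3 8 5 1 7 6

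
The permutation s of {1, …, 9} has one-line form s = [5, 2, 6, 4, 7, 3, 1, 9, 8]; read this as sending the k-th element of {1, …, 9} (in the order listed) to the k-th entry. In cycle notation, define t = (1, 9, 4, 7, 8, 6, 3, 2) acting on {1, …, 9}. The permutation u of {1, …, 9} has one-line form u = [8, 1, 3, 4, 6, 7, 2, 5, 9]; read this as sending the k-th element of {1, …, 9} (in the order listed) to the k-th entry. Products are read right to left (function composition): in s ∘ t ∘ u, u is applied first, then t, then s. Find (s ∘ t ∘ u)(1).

Apply the permutations in order: u(1) = 8, then t(8) = 6, then s(6) = 3. So (s ∘ t ∘ u)(1) = 3.

3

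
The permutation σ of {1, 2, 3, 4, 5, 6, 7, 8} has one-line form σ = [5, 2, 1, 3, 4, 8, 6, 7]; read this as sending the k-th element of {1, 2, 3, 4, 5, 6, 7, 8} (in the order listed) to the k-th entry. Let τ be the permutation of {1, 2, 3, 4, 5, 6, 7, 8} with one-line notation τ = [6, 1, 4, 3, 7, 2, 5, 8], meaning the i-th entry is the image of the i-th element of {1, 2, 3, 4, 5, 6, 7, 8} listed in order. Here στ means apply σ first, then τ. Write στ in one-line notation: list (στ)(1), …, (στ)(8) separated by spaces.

(στ)(x) = τ(σ(x)). Computing each image: τ(σ(1)) = τ(5) = 7, τ(σ(2)) = τ(2) = 1, τ(σ(3)) = τ(1) = 6, τ(σ(4)) = τ(3) = 4, τ(σ(5)) = τ(4) = 3, τ(σ(6)) = τ(8) = 8, τ(σ(7)) = τ(6) = 2, τ(σ(8)) = τ(7) = 5.
Hence στ = [7 1 6 4 3 8 2 5].

7 1 6 4 3 8 2 5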